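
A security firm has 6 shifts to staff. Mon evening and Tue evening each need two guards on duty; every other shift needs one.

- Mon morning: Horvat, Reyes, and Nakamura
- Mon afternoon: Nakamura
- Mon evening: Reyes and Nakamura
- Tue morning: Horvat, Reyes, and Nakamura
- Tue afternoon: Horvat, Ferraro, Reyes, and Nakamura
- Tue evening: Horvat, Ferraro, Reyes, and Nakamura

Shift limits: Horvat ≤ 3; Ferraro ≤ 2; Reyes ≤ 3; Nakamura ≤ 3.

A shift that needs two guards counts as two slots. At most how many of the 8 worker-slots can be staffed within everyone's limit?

Total capacity across all guards is 3+2+3+3 = 11, and 8 slots are needed, so at most 8 can be filled.
An assignment achieving 8: Mon morning→Horvat, Mon afternoon→Nakamura, Mon evening→Reyes+Nakamura, Tue morning→Horvat, Tue afternoon→Horvat, Tue evening→Ferraro+Reyes.
Loads: Horvat 3/3, Ferraro 1/2, Reyes 2/3, Nakamura 2/3.

8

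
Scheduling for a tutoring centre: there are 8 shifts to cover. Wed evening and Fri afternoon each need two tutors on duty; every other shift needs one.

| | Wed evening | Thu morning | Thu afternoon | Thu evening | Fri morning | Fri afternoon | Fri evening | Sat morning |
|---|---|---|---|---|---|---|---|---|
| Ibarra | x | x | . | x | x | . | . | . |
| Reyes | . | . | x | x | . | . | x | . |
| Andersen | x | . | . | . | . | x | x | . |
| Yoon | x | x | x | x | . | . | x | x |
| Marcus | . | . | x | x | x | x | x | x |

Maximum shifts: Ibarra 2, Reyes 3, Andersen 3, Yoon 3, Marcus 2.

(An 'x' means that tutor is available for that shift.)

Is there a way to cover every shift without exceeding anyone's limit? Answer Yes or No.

Yes

Fri afternoon can only be covered by Andersen and Marcus, so that assignment is forced.
One valid schedule: Wed evening→Andersen+Yoon, Thu morning→Ibarra, Thu afternoon→Reyes, Thu evening→Reyes, Fri morning→Ibarra, Fri afternoon→Andersen+Marcus, Fri evening→Reyes, Sat morning→Yoon.
Loads: Ibarra 2/2, Reyes 3/3, Andersen 2/3, Yoon 2/3, Marcus 1/2 — all within limits.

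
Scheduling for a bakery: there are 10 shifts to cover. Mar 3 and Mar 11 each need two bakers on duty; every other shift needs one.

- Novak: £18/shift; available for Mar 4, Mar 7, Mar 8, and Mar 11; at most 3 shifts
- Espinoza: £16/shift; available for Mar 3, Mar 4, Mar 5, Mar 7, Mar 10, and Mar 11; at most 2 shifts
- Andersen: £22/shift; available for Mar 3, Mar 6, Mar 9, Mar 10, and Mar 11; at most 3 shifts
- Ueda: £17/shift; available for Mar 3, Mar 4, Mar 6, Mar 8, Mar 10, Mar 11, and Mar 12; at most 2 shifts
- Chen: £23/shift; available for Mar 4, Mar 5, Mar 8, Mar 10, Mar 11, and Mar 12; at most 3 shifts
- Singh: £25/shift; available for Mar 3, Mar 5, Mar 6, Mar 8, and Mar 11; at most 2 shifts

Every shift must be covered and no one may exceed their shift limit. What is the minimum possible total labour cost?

Mar 9 can only be covered by Andersen, so that assignment is forced.
Picking the cheapest available baker for each shift independently would cost £203, but that ignores the shift limits.
An optimal schedule: Mar 3→Ueda+Andersen, Mar 4→Novak, Mar 5→Espinoza, Mar 6→Andersen, Mar 7→Espinoza, Mar 8→Novak, Mar 9→Andersen, Mar 10→Chen, Mar 11→Novak+Chen, Mar 12→Ueda.
Total: 17 + 22 + 18 + 16 + 22 + 16 + 18 + 22 + 23 + 18 + 23 + 17 = £232.

£232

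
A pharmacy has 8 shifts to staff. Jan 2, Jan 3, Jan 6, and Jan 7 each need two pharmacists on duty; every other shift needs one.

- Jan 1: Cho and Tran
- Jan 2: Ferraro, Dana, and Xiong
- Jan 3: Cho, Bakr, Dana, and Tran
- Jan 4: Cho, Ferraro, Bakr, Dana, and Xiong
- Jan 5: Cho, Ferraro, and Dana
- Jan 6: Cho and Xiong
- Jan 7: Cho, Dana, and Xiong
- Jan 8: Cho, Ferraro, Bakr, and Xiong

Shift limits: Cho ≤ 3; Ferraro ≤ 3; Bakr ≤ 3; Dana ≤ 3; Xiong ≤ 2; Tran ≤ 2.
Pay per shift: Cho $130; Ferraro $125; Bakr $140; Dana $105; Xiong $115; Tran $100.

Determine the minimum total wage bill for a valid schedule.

$1380

Jan 6 can only be covered by Cho and Xiong, so that assignment is forced.
Picking the cheapest available pharmacist for each shift independently would cost $1315, but that ignores the shift limits.
An optimal schedule: Jan 1→Tran, Jan 2→Dana+Xiong, Jan 3→Tran+Dana, Jan 4→Ferraro, Jan 5→Ferraro, Jan 6→Xiong+Cho, Jan 7→Dana+Cho, Jan 8→Ferraro.
Total: 100 + 105 + 115 + 100 + 105 + 125 + 125 + 115 + 130 + 105 + 130 + 125 = $1380.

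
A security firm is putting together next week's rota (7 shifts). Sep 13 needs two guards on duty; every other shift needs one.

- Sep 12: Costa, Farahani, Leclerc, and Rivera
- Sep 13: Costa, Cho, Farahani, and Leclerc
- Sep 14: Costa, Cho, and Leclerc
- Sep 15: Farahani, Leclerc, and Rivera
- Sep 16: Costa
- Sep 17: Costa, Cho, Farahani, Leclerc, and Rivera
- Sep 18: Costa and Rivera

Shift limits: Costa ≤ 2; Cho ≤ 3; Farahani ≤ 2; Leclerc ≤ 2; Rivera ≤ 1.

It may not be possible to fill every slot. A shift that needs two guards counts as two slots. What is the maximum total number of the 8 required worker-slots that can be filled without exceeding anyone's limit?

8

Total capacity across all guards is 2+3+2+2+1 = 10, and 8 slots are needed, so at most 8 can be filled.
An assignment achieving 8: Sep 12→Farahani, Sep 13→Cho+Leclerc, Sep 14→Cho, Sep 15→Farahani, Sep 16→Costa, Sep 17→Cho, Sep 18→Costa.
Loads: Costa 2/2, Cho 3/3, Farahani 2/2, Leclerc 1/2, Rivera 0/1.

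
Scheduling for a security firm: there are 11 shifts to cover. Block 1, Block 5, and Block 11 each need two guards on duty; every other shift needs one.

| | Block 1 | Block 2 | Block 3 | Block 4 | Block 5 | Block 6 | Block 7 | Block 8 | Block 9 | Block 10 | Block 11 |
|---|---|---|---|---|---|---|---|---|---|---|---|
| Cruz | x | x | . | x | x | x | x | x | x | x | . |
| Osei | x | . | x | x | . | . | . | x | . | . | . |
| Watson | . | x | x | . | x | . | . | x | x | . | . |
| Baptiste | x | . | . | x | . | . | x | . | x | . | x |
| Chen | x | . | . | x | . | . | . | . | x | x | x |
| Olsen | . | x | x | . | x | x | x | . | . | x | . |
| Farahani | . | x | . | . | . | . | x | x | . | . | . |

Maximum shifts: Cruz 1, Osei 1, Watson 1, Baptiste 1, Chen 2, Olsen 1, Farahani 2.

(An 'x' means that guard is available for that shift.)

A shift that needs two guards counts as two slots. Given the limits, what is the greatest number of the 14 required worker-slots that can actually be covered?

Total capacity across all guards is 1+1+1+1+2+1+2 = 9, and 14 slots are needed, so at most 9 can be filled.
An assignment achieving 9: Block 2→Farahani, Block 3→Osei, Block 5→Watson+Olsen, Block 6→Cruz, Block 7→Farahani, Block 10→Chen, Block 11→Baptiste+Chen.
Loads: Cruz 1/1, Osei 1/1, Watson 1/1, Baptiste 1/1, Chen 2/2, Olsen 1/1, Farahani 2/2.

9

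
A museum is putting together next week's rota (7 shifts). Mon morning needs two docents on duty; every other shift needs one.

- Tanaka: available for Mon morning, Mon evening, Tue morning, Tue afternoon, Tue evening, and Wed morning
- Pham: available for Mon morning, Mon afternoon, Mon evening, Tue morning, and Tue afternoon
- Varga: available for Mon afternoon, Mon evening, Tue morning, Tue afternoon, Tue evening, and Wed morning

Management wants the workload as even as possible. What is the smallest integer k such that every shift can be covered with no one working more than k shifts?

With 3 docents and 8 worker-slots to fill, someone must work at least ⌈8/3⌉ = 3 shifts, so k ≥ 3.
k = 3 works: Mon morning→Tanaka+Pham, Mon afternoon→Pham, Mon evening→Pham, Tue morning→Varga, Tue afternoon→Varga, Tue evening→Tanaka, Wed morning→Tanaka.
Loads: Tanaka 3, Pham 3, Varga 2 — all ≤ 3.

3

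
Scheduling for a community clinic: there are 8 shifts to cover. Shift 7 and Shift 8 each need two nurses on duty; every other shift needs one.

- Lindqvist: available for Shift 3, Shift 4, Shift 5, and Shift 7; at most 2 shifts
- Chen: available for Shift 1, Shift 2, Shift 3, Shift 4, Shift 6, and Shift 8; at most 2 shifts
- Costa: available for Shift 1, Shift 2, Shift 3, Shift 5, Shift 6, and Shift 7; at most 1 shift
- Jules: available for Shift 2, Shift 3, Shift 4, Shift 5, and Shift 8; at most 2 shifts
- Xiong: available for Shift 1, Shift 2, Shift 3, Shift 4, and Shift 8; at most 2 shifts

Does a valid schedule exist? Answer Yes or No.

No

Total capacity is 2+2+1+2+2 = 9 but 10 worker-slots are needed — infeasible.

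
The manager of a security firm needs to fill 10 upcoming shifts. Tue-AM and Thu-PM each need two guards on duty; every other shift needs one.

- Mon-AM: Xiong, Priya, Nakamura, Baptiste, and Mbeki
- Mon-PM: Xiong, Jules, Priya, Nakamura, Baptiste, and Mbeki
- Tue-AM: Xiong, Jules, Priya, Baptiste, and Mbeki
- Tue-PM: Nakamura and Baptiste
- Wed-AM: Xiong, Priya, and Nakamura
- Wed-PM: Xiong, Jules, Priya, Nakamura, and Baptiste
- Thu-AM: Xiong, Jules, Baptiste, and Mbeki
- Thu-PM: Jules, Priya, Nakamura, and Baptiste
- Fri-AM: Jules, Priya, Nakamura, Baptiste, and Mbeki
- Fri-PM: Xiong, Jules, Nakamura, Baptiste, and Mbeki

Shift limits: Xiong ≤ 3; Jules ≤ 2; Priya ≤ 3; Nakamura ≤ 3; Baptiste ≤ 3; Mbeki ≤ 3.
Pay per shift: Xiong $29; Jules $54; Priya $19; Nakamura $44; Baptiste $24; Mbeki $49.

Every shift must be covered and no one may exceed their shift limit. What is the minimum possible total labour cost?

Picking the cheapest available guard for each shift independently would cost $253, but that ignores the shift limits.
An optimal schedule: Mon-AM→Priya, Mon-PM→Nakamura, Tue-AM→Baptiste+Xiong, Tue-PM→Baptiste, Wed-AM→Priya, Wed-PM→Xiong, Thu-AM→Baptiste, Thu-PM→Priya+Nakamura, Fri-AM→Nakamura, Fri-PM→Xiong.
Total: 19 + 44 + 24 + 29 + 24 + 19 + 29 + 24 + 19 + 44 + 44 + 29 = $348.

$348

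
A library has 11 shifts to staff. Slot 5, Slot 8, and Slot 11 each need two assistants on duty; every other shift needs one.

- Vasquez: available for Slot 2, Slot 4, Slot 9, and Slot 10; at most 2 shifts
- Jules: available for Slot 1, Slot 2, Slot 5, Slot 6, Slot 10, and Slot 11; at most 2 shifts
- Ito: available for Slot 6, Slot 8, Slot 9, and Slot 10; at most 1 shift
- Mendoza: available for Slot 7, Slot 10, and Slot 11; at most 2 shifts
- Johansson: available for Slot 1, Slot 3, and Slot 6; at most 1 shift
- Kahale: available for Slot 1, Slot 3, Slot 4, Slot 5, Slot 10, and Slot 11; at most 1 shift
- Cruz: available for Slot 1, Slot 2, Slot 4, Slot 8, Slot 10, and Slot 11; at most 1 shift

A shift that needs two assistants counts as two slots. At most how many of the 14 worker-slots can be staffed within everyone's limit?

Total capacity across all assistants is 2+2+1+2+1+1+1 = 10, and 14 slots are needed, so at most 10 can be filled.
An assignment achieving 10: Slot 2→Vasquez, Slot 3→Johansson, Slot 5→Jules+Kahale, Slot 6→Jules, Slot 7→Mendoza, Slot 8→Ito+Cruz, Slot 9→Vasquez, Slot 11→Mendoza.
Loads: Vasquez 2/2, Jules 2/2, Ito 1/1, Mendoza 2/2, Johansson 1/1, Kahale 1/1, Cruz 1/1.

10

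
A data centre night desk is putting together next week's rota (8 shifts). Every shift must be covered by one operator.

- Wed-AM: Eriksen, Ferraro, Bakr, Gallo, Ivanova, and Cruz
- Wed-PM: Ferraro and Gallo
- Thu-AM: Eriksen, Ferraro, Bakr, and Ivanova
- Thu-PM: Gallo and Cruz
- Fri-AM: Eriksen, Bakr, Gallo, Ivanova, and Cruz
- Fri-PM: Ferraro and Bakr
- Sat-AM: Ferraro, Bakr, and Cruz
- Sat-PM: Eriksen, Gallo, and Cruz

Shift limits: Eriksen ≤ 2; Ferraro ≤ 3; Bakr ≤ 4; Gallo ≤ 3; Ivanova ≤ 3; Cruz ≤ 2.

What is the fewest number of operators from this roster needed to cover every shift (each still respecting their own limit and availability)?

3

8 slots to fill and no one can take more than 4, so at least ⌈8/4⌉ = 2 operators are needed.
Any 2 operators together have capacity at most 4+3 = 7 < 8 slots, so 2 can never suffice.
Eriksen, Ferraro, and Gallo alone can cover everything: Wed-AM→Gallo, Wed-PM→Ferraro, Thu-AM→Eriksen, Thu-PM→Gallo, Fri-AM→Eriksen, Fri-PM→Ferraro, Sat-AM→Ferraro, Sat-PM→Gallo.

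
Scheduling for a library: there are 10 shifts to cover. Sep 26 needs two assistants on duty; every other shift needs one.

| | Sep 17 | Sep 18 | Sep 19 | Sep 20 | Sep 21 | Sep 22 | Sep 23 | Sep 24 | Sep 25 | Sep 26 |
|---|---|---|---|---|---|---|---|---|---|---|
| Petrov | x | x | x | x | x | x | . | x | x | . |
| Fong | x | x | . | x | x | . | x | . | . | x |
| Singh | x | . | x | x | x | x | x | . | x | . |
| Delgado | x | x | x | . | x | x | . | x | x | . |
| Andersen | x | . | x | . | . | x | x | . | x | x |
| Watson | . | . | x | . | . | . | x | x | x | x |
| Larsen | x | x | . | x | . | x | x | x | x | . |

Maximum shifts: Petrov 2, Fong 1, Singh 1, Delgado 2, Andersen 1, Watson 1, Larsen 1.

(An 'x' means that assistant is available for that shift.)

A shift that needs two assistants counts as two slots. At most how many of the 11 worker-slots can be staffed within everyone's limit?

Total capacity across all assistants is 2+1+1+2+1+1+1 = 9, and 11 slots are needed, so at most 9 can be filled.
An assignment achieving 9: Sep 18→Petrov, Sep 19→Delgado, Sep 20→Petrov, Sep 21→Singh, Sep 22→Larsen, Sep 23→Watson, Sep 24→Delgado, Sep 26→Fong+Andersen.
Loads: Petrov 2/2, Fong 1/1, Singh 1/1, Delgado 2/2, Andersen 1/1, Watson 1/1, Larsen 1/1.

9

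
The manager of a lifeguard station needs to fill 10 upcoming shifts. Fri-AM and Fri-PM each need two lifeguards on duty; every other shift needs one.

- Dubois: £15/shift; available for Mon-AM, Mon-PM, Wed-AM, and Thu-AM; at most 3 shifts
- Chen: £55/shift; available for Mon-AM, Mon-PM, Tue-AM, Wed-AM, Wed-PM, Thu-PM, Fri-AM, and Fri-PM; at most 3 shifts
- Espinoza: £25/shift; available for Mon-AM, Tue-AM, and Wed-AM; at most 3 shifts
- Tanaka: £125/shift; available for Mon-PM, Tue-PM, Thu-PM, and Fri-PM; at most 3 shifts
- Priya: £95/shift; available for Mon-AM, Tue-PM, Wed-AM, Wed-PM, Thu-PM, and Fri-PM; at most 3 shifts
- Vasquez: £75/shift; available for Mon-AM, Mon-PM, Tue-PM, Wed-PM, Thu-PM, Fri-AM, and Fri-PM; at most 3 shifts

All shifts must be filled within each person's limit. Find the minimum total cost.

Thu-AM can only be covered by Dubois, so that assignment is forced.
Fri-AM can only be covered by Chen and Vasquez, so that assignment is forced.
Picking the cheapest available lifeguard for each shift independently would cost £530, but that ignores the shift limits.
An optimal schedule: Mon-AM→Espinoza, Mon-PM→Dubois, Tue-AM→Espinoza, Tue-PM→Vasquez, Wed-AM→Dubois, Wed-PM→Chen, Thu-AM→Dubois, Thu-PM→Chen, Fri-AM→Chen+Vasquez, Fri-PM→Vasquez+Priya.
Total: 25 + 15 + 25 + 75 + 15 + 55 + 15 + 55 + 55 + 75 + 75 + 95 = £580.

£580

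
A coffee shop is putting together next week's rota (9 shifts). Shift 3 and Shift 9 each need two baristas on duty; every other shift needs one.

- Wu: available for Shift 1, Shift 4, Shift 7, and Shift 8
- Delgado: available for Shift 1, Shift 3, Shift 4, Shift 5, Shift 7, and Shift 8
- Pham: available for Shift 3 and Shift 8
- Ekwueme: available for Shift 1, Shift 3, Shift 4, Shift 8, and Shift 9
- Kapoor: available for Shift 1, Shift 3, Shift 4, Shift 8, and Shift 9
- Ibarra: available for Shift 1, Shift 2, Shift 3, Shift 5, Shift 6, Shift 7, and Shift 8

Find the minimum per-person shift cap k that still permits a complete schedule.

2

With 6 baristas and 11 worker-slots to fill, someone must work at least ⌈11/6⌉ = 2 shifts, so k ≥ 2.
k = 2 works: Shift 1→Delgado, Shift 2→Ibarra, Shift 3→Pham+Ekwueme, Shift 4→Wu, Shift 5→Delgado, Shift 6→Ibarra, Shift 7→Wu, Shift 8→Pham, Shift 9→Ekwueme+Kapoor.
Loads: Wu 2, Delgado 2, Pham 2, Ekwueme 2, Kapoor 1, Ibarra 2 — all ≤ 2.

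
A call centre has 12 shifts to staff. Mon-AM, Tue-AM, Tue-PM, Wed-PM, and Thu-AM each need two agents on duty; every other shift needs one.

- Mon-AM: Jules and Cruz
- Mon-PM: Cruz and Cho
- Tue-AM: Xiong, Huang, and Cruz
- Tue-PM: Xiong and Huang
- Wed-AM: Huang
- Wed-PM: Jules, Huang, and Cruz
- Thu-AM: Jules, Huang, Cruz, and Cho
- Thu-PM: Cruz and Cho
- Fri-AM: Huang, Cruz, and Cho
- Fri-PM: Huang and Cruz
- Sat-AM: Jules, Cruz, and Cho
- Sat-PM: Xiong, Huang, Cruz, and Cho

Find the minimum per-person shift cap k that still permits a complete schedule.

4

With 5 agents and 17 worker-slots to fill, someone must work at least ⌈17/5⌉ = 4 shifts, so k ≥ 4.
k = 4 works: Mon-AM→Jules+Cruz, Mon-PM→Cruz, Tue-AM→Xiong+Huang, Tue-PM→Xiong+Huang, Wed-AM→Huang, Wed-PM→Jules+Cruz, Thu-AM→Jules+Cho, Thu-PM→Cruz, Fri-AM→Cho, Fri-PM→Huang, Sat-AM→Jules, Sat-PM→Xiong.
Loads: Xiong 3, Jules 4, Huang 4, Cruz 4, Cho 2 — all ≤ 4.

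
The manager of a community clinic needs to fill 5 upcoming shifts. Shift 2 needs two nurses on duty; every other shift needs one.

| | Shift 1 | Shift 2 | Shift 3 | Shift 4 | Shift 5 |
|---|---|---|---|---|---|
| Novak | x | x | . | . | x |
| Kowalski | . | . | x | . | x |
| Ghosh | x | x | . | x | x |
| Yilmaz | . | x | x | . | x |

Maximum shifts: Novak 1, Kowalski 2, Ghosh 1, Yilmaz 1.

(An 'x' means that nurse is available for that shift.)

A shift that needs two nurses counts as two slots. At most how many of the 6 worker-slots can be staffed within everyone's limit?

Total capacity across all nurses is 1+2+1+1 = 5, and 6 slots are needed, so at most 5 can be filled.
An assignment achieving 5: Shift 1→Novak, Shift 2→Yilmaz, Shift 3→Kowalski, Shift 4→Ghosh, Shift 5→Kowalski.
Loads: Novak 1/1, Kowalski 2/2, Ghosh 1/1, Yilmaz 1/1.

5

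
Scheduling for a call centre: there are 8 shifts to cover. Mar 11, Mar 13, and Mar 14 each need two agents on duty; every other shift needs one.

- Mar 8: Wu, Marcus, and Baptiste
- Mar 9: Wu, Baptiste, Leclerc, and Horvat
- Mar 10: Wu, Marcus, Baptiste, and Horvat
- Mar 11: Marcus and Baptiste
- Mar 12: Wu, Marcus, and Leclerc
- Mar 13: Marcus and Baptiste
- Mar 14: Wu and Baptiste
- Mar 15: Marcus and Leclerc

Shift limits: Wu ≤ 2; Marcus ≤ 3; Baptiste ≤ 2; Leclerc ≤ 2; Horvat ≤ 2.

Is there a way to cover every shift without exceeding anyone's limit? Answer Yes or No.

Total capacity is 11 and 11 slots are needed, so capacity alone doesn't rule it out.
Shifts {Mar 11, Mar 13, Mar 14} need 6 worker-slots in total, but the agents available for any of those shifts (Wu, Marcus, and Baptiste) can supply at most 5 among them. So no valid schedule exists.

No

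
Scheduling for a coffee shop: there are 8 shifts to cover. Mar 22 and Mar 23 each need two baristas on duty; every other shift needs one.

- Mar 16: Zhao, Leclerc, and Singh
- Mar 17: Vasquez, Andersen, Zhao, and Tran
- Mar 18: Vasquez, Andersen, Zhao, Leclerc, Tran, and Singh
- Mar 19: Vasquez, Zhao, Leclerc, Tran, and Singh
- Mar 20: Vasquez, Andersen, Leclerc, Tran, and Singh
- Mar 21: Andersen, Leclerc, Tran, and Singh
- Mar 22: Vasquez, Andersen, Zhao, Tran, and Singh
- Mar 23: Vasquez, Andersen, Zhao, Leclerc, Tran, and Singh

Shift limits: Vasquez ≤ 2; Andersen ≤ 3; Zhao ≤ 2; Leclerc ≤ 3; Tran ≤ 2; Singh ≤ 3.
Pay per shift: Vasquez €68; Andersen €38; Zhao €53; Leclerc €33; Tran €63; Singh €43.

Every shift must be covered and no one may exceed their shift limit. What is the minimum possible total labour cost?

Picking the cheapest available barista for each shift independently would cost €355, but that ignores the shift limits.
An optimal schedule: Mar 16→Leclerc, Mar 17→Andersen, Mar 18→Singh, Mar 19→Leclerc, Mar 20→Andersen, Mar 21→Leclerc, Mar 22→Andersen+Singh, Mar 23→Singh+Zhao.
Total: 33 + 38 + 43 + 33 + 38 + 33 + 38 + 43 + 43 + 53 = €395.

€395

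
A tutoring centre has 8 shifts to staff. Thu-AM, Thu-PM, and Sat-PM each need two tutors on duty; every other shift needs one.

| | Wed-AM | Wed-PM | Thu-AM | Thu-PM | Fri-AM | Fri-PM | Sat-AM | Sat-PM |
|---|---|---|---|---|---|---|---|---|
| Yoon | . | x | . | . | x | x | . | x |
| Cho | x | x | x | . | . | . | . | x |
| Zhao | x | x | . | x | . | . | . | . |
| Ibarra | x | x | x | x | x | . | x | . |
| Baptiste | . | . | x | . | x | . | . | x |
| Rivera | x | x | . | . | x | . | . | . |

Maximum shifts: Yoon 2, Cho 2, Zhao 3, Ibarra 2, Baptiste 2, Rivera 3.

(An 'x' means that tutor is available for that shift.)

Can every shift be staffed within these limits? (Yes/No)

Yes

Thu-PM can only be covered by Zhao and Ibarra, so that assignment is forced.
Fri-PM can only be covered by Yoon, so that assignment is forced.
Sat-AM can only be covered by Ibarra, so that assignment is forced.
One valid schedule: Wed-AM→Zhao, Wed-PM→Zhao, Thu-AM→Cho+Baptiste, Thu-PM→Zhao+Ibarra, Fri-AM→Baptiste, Fri-PM→Yoon, Sat-AM→Ibarra, Sat-PM→Yoon+Cho.
Loads: Yoon 2/2, Cho 2/2, Zhao 3/3, Ibarra 2/2, Baptiste 2/2, Rivera 0/3 — all within limits.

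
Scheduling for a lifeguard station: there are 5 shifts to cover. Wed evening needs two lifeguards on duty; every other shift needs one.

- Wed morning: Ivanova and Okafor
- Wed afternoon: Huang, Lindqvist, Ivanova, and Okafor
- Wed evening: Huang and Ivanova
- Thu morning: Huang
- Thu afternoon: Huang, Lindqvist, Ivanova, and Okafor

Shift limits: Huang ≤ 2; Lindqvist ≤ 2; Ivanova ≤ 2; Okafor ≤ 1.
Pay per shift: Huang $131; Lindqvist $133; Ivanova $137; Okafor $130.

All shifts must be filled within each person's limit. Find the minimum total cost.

$795

Wed evening can only be covered by Huang and Ivanova, so that assignment is forced.
Thu morning can only be covered by Huang, so that assignment is forced.
Picking the cheapest available lifeguard for each shift independently would cost $789, but that ignores the shift limits.
An optimal schedule: Wed morning→Okafor, Wed afternoon→Lindqvist, Wed evening→Huang+Ivanova, Thu morning→Huang, Thu afternoon→Lindqvist.
Total: 130 + 133 + 131 + 137 + 131 + 133 = $795.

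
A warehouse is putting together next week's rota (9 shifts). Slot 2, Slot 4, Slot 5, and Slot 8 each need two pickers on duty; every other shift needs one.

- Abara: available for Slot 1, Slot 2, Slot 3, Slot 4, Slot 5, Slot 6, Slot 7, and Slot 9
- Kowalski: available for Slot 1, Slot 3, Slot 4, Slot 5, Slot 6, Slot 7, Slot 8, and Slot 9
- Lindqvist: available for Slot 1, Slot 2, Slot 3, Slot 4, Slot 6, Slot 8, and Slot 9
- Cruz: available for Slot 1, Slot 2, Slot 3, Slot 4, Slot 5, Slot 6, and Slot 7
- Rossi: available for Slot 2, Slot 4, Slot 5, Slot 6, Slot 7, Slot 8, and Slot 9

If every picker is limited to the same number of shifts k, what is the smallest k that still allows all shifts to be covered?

With 5 pickers and 13 worker-slots to fill, someone must work at least ⌈13/5⌉ = 3 shifts, so k ≥ 3.
k = 3 works: Slot 1→Abara, Slot 2→Lindqvist+Cruz, Slot 3→Abara, Slot 4→Lindqvist+Cruz, Slot 5→Cruz+Rossi, Slot 6→Kowalski, Slot 7→Abara, Slot 8→Kowalski+Lindqvist, Slot 9→Kowalski.
Loads: Abara 3, Kowalski 3, Lindqvist 3, Cruz 3, Rossi 1 — all ≤ 3.

3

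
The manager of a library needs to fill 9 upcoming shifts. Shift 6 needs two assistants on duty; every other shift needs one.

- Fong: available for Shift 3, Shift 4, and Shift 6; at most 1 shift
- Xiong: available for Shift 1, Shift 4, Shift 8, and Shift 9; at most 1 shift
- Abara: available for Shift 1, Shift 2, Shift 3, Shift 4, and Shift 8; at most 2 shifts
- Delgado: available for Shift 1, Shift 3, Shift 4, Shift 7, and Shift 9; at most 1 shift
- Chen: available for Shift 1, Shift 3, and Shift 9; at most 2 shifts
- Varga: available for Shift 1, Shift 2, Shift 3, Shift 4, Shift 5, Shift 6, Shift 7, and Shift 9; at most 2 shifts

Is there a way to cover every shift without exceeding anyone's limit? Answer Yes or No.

No

Total capacity is 1+1+2+1+2+2 = 9 but 10 worker-slots are needed — infeasible.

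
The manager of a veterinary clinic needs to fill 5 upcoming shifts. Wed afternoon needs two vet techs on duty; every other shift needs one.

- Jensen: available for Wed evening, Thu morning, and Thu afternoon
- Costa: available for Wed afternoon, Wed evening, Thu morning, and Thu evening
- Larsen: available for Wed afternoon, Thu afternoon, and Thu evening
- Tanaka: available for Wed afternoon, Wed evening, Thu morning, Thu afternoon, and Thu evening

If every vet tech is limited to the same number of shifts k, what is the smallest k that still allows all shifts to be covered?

2

With 4 vet techs and 6 worker-slots to fill, someone must work at least ⌈6/4⌉ = 2 shifts, so k ≥ 2.
k = 2 works: Wed afternoon→Costa+Larsen, Wed evening→Jensen, Thu morning→Jensen, Thu afternoon→Larsen, Thu evening→Costa.
Loads: Jensen 2, Costa 2, Larsen 2, Tanaka 0 — all ≤ 2.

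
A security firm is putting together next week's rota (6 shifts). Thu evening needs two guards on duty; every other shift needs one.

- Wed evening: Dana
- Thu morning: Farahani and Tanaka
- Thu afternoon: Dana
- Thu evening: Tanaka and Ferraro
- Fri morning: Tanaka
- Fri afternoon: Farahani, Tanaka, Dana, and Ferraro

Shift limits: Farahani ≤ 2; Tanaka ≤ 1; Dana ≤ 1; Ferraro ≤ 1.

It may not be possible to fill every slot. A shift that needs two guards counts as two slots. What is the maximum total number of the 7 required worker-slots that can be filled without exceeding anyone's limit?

5

Total capacity across all guards is 2+1+1+1 = 5, and 7 slots are needed, so at most 5 can be filled.
An assignment achieving 5: Wed evening→Dana, Thu morning→Farahani, Thu evening→Ferraro, Fri morning→Tanaka, Fri afternoon→Farahani.
Loads: Farahani 2/2, Tanaka 1/1, Dana 1/1, Ferraro 1/1.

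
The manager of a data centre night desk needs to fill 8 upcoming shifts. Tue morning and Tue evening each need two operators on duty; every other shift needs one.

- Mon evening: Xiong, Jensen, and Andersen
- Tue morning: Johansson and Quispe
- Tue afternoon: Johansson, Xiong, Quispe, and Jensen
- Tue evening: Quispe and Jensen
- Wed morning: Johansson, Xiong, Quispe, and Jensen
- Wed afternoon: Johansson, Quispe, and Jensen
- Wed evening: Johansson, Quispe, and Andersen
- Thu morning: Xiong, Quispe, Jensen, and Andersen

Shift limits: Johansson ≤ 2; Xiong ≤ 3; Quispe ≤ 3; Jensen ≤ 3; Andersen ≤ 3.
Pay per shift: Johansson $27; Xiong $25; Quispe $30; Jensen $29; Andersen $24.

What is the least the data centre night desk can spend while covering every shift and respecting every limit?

Tue morning can only be covered by Johansson and Quispe, so that assignment is forced.
Tue evening can only be covered by Quispe and Jensen, so that assignment is forced.
Picking the cheapest available operator for each shift independently would cost $265, and that bound is achievable.
An optimal schedule: Mon evening→Andersen, Tue morning→Johansson+Quispe, Tue afternoon→Xiong, Tue evening→Jensen+Quispe, Wed morning→Xiong, Wed afternoon→Johansson, Wed evening→Andersen, Thu morning→Andersen.
Total: 24 + 27 + 30 + 25 + 29 + 30 + 25 + 27 + 24 + 24 = $265.

$265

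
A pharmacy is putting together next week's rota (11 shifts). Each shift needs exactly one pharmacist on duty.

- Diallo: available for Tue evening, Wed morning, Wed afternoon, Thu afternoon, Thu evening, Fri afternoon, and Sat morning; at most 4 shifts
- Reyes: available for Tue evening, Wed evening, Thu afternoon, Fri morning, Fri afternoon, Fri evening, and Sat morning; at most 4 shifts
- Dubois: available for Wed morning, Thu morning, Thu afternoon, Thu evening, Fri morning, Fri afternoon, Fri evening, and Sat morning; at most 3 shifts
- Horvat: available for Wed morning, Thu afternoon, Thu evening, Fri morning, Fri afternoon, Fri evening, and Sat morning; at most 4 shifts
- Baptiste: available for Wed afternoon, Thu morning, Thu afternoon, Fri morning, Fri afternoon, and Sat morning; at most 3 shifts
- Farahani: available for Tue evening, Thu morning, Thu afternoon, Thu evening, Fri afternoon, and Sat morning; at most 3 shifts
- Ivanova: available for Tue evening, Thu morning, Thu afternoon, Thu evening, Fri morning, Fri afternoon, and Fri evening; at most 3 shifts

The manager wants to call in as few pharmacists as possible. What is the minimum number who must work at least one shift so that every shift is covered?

3

11 slots to fill and no one can take more than 4, so at least ⌈11/4⌉ = 3 pharmacists are needed.
Diallo, Reyes, and Dubois alone can cover everything: Tue evening→Diallo, Wed morning→Diallo, Wed afternoon→Diallo, Wed evening→Reyes, Thu morning→Dubois, Thu afternoon→Reyes, Thu evening→Diallo, Fri morning→Reyes, Fri afternoon→Dubois, Fri evening→Reyes, Sat morning→Dubois.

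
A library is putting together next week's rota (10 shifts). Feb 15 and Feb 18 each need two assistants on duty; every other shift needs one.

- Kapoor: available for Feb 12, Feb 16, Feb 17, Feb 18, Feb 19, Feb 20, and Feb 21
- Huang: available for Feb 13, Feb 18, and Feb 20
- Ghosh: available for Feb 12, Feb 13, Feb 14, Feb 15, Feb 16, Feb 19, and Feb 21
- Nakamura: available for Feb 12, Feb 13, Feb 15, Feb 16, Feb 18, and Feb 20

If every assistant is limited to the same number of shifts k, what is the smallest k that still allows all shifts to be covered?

3

With 4 assistants and 12 worker-slots to fill, someone must work at least ⌈12/4⌉ = 3 shifts, so k ≥ 3.
k = 3 works: Feb 12→Ghosh, Feb 13→Huang, Feb 14→Ghosh, Feb 15→Ghosh+Nakamura, Feb 16→Nakamura, Feb 17→Kapoor, Feb 18→Huang+Nakamura, Feb 19→Kapoor, Feb 20→Huang, Feb 21→Kapoor.
Loads: Kapoor 3, Huang 3, Ghosh 3, Nakamura 3 — all ≤ 3.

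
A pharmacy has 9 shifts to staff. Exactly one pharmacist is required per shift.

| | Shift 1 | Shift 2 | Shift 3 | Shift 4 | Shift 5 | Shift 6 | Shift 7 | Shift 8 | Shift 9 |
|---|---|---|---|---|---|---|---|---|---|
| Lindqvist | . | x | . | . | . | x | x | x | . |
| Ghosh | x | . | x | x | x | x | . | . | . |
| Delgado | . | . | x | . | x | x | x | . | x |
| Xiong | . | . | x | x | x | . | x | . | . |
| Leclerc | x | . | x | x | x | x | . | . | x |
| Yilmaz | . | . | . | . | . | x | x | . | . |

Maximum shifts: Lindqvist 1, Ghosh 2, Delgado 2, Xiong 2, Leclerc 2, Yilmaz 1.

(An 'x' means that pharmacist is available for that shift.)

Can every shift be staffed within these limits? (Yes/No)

Total capacity is 10 and 9 slots are needed, so capacity alone doesn't rule it out.
Shifts {Shift 2, Shift 8} need 2 worker-slots in total, but the pharmacists available for any of those shifts (Lindqvist) can supply at most 1 among them. So no valid schedule exists.

No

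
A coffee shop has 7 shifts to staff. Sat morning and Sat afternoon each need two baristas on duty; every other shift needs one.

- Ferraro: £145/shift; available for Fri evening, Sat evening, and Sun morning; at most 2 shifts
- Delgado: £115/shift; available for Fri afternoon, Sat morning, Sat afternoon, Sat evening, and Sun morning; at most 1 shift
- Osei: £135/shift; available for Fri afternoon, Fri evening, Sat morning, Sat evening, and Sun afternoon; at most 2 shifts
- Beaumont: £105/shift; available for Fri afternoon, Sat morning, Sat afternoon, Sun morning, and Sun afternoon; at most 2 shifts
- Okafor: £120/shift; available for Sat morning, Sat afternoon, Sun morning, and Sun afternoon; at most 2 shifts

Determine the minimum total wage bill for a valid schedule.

Picking the cheapest available barista for each shift independently would cost £1005, but that ignores the shift limits.
An optimal schedule: Fri afternoon→Delgado, Fri evening→Ferraro, Sat morning→Osei+Okafor, Sat afternoon→Beaumont+Okafor, Sat evening→Ferraro, Sun morning→Beaumont, Sun afternoon→Osei.
Total: 115 + 145 + 135 + 120 + 105 + 120 + 145 + 105 + 135 = £1125.

£1125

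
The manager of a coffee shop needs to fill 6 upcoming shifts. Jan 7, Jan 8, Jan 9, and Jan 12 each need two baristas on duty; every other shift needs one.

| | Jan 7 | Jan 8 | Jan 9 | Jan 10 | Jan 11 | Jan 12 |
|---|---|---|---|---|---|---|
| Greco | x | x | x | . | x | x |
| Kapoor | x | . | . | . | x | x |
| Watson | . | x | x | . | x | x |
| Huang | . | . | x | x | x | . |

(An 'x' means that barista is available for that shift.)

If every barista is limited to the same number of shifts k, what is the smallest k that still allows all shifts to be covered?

With 4 baristas and 10 worker-slots to fill, someone must work at least ⌈10/4⌉ = 3 shifts, so k ≥ 3.
k = 3 works: Jan 7→Greco+Kapoor, Jan 8→Greco+Watson, Jan 9→Greco+Watson, Jan 10→Huang, Jan 11→Kapoor, Jan 12→Kapoor+Watson.
Loads: Greco 3, Kapoor 3, Watson 3, Huang 1 — all ≤ 3.

3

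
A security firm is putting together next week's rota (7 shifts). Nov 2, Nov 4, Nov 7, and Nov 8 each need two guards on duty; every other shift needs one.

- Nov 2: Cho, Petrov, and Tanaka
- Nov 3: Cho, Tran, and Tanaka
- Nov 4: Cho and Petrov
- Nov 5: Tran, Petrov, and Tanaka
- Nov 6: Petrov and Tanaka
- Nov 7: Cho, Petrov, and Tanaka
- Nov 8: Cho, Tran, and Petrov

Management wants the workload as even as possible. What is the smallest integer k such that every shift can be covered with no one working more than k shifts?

With 4 guards and 11 worker-slots to fill, someone must work at least ⌈11/4⌉ = 3 shifts, so k ≥ 3.
k = 3 works: Nov 2→Cho+Tanaka, Nov 3→Tran, Nov 4→Cho+Petrov, Nov 5→Tran, Nov 6→Petrov, Nov 7→Cho+Tanaka, Nov 8→Tran+Petrov.
Loads: Cho 3, Tran 3, Petrov 3, Tanaka 2 — all ≤ 3.

3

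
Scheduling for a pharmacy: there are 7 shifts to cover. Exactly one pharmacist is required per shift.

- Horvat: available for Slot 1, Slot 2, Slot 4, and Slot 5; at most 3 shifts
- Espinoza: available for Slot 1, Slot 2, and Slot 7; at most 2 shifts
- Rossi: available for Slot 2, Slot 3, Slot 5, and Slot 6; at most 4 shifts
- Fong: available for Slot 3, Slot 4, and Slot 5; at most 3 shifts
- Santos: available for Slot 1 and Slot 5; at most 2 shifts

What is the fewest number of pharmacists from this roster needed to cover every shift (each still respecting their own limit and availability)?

3

7 slots to fill and no one can take more than 4, so at least ⌈7/4⌉ = 2 pharmacists are needed.
Shifts {Slot 4, Slot 6, Slot 7} need 3 slots, but among the pharmacists available for them (Horvat, Espinoza, Rossi, and Fong) any 2 together supply at most 2. So 2 pharmacists are not enough.
Horvat, Espinoza, and Rossi alone can cover everything: Slot 1→Horvat, Slot 2→Espinoza, Slot 3→Rossi, Slot 4→Horvat, Slot 5→Horvat, Slot 6→Rossi, Slot 7→Espinoza.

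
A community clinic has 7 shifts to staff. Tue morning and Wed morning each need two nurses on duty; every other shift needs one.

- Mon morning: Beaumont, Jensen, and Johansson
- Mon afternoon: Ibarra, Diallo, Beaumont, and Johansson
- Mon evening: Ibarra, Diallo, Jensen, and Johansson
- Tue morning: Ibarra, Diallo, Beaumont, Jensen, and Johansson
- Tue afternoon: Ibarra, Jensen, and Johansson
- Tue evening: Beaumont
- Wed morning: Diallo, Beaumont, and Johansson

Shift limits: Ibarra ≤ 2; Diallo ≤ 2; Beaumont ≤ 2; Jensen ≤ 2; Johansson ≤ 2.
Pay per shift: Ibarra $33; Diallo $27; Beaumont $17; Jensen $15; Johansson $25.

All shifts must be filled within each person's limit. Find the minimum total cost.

Tue evening can only be covered by Beaumont, so that assignment is forced.
Picking the cheapest available nurse for each shift independently would cost $153, but that ignores the shift limits.
An optimal schedule: Mon morning→Jensen, Mon afternoon→Johansson, Mon evening→Diallo, Tue morning→Diallo+Ibarra, Tue afternoon→Jensen, Tue evening→Beaumont, Wed morning→Beaumont+Johansson.
Total: 15 + 25 + 27 + 27 + 33 + 15 + 17 + 17 + 25 = $201.

$201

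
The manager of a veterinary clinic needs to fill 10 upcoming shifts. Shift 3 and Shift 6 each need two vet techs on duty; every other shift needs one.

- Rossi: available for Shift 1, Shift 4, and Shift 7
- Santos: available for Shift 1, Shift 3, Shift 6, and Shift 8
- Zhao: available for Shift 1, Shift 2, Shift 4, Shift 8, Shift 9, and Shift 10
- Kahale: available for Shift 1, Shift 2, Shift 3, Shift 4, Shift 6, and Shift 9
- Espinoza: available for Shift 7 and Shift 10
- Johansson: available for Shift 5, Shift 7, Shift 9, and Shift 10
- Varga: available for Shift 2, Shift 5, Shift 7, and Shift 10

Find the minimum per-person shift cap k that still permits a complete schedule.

With 7 vet techs and 12 worker-slots to fill, someone must work at least ⌈12/7⌉ = 2 shifts, so k ≥ 2.
k = 2 works: Shift 1→Rossi, Shift 2→Zhao, Shift 3→Santos+Kahale, Shift 4→Rossi, Shift 5→Johansson, Shift 6→Santos+Kahale, Shift 7→Espinoza, Shift 8→Zhao, Shift 9→Johansson, Shift 10→Espinoza.
Loads: Rossi 2, Santos 2, Zhao 2, Kahale 2, Espinoza 2, Johansson 2, Varga 0 — all ≤ 2.

2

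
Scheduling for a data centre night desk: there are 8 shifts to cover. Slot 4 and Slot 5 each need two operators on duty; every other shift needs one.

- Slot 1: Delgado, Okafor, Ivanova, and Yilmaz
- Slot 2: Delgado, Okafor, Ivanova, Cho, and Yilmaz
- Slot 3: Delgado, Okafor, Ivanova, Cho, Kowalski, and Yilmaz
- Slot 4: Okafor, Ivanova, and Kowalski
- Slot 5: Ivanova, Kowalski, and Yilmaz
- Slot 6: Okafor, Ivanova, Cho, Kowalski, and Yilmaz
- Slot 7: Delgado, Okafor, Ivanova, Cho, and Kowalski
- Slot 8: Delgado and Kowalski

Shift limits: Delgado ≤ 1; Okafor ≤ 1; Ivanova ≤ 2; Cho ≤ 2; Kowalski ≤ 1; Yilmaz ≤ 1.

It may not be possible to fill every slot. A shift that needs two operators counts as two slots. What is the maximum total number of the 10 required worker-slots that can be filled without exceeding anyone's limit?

8

Total capacity across all operators is 1+1+2+2+1+1 = 8, and 10 slots are needed, so at most 8 can be filled.
An assignment achieving 8: Slot 1→Yilmaz, Slot 2→Cho, Slot 4→Okafor+Ivanova, Slot 5→Ivanova+Kowalski, Slot 6→Cho, Slot 8→Delgado.
Loads: Delgado 1/1, Okafor 1/1, Ivanova 2/2, Cho 2/2, Kowalski 1/1, Yilmaz 1/1.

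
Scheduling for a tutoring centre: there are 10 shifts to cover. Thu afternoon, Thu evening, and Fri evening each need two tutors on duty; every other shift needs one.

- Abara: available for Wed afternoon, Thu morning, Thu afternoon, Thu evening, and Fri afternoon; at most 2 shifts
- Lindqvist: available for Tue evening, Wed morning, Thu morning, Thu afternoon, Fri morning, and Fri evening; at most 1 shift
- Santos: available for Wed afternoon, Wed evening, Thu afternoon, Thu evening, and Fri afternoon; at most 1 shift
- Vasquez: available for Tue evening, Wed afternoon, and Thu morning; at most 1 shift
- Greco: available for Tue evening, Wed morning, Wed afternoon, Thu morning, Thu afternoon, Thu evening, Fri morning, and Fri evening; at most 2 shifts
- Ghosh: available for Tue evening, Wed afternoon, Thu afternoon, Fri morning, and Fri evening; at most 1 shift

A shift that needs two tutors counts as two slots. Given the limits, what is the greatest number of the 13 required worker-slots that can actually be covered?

Total capacity across all tutors is 2+1+1+1+2+1 = 8, and 13 slots are needed, so at most 8 can be filled.
An assignment achieving 8: Tue evening→Vasquez, Wed morning→Lindqvist, Wed evening→Santos, Thu evening→Abara+Greco, Fri morning→Greco, Fri afternoon→Abara, Fri evening→Ghosh.
Loads: Abara 2/2, Lindqvist 1/1, Santos 1/1, Vasquez 1/1, Greco 2/2, Ghosh 1/1.

8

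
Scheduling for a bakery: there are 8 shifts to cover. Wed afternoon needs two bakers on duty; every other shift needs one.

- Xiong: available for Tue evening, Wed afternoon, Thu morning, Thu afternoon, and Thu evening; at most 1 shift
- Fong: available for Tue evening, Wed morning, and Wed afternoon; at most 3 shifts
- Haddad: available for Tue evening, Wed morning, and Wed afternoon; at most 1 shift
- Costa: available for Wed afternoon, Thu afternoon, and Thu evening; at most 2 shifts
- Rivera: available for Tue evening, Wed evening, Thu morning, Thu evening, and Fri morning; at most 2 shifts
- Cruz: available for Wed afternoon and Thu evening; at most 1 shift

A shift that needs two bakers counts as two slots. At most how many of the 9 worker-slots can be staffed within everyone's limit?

9

Total capacity across all bakers is 1+3+1+2+2+1 = 10, and 9 slots are needed, so at most 9 can be filled.
An assignment achieving 9: Tue evening→Fong, Wed morning→Fong, Wed afternoon→Fong+Haddad, Wed evening→Rivera, Thu morning→Xiong, Thu afternoon→Costa, Thu evening→Costa, Fri morning→Rivera.
Loads: Xiong 1/1, Fong 3/3, Haddad 1/1, Costa 2/2, Rivera 2/2, Cruz 0/1.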